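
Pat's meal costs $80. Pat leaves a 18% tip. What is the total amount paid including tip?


Calculate the tip:
18% of $80 = $14.40
Add tip to meal cost:
$80 + $14.40 = $94.40

$94.40


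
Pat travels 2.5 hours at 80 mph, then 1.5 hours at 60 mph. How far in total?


Leg 1 distance:
80 x 2.5 = 200 miles
Leg 2 distance:
60 x 1.5 = 90 miles
Total distance:
200 + 90 = 290 miles

290 miles


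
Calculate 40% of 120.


Convert percentage to decimal:
40% = 0.4
Multiply:
120 x 0.4 = 48

48


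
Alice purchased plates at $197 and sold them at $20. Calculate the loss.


Selling price = $20
Cost price = $197
Loss = cost price - selling price:
Loss = $197 - $20 = $177

$177


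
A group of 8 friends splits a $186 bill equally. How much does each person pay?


Total bill: $186
Number of people: 8
Each pays: $186 / 8 = $23.25

$23.25


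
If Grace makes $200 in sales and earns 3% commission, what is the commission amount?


Convert rate to decimal:
3% = 0.03
Multiply by sales:
$200 x 0.03 = $6

$6


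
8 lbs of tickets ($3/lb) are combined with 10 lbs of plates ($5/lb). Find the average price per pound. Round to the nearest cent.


Cost of tickets:
8 x $3 = $24
Cost of plates:
10 x $5 = $50
Total cost: $24 + $50 = $74
Total weight: 18 lbs
Average: $74 / 18 = $4.1111... ≈ $4.11/lb

$4.11/lb


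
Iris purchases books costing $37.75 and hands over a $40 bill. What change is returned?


Start with the amount paid:
$40
Subtract the price:
$40 - $37.75 = $2.25

$2.25


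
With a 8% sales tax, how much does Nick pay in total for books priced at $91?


Calculate the tax:
8% of $91 = $7.28
Add tax to price:
$91 + $7.28 = $98.28

$98.28


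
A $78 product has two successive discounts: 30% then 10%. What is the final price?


First discount:
30% of $78 = $23.40
Price after first discount:
$78 - $23.40 = $54.60
Second discount:
10% of $54.60 = $5.46
Final price:
$54.60 - $5.46 = $49.14

$49.14


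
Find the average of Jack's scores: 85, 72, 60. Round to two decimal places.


Add the scores:
85 + 72 + 60 = 217
Divide by the number of tests:
217 / 3 = 72.3333... ≈ 72.33

72.33


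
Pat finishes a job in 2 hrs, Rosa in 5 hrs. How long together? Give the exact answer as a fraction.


Pat's rate: 1/2 of the job per hour
Rosa's rate: 1/5 of the job per hour
Combined rate: 1/2 + 1/5 = 7/10 per hour
Time = 1 / (7/10) = 10/7 hours (≈ 1.43 hours)

10/7 hours


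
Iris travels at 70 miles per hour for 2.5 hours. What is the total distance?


Use the formula: distance = speed x time
Speed = 70 mph, Time = 2.5 hours
70 x 2.5 = 175 miles

175 miles


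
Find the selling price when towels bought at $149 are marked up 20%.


Calculate the markup amount:
20% of $149 = $29.80
Add to cost:
$149 + $29.80 = $178.80

$178.80


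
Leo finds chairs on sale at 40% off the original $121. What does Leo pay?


Calculate the discount amount:
40% of $121 = $48.40
Subtract from original:
$121 - $48.40 = $72.60

$72.60


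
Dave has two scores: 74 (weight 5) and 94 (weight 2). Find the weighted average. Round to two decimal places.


Weighted sum:
5 x 74 + 2 x 94 = 558
Total weight:
5 + 2 = 7
Weighted average:
558 / 7 = 79.7142... ≈ 79.71

79.71


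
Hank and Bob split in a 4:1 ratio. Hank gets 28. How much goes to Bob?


Find the multiplier:
28 / 4 = 7
Apply to Bob's share:
1 x 7 = 7

7


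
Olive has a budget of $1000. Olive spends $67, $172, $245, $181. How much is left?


Add up expenses:
$67 + $172 + $245 + $181 = $665
Subtract from budget:
$1000 - $665 = $335

$335


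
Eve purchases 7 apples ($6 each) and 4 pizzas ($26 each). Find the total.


Cost of apples:
7 x $6 = $42
Cost of pizzas:
4 x $26 = $104
Add both:
$42 + $104 = $146

$146


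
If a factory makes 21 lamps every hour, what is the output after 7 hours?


Production rate: 21 lamps per hour
Time: 7 hours
Total: 21 x 7 = 147 lamps

147 lamps


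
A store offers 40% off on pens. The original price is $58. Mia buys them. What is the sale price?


Calculate the discount amount:
40% of $58 = $23.20
Subtract from original:
$58 - $23.20 = $34.80

$34.80


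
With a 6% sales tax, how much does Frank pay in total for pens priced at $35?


Calculate the tax:
6% of $35 = $2.10
Add tax to price:
$35 + $2.10 = $37.10

$37.10


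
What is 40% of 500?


Convert percentage to decimal:
40% = 0.4
Multiply:
500 x 0.4 = 200

200


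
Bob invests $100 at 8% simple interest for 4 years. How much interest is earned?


Use the formula I = P x R x T / 100
P x R x T = 100 x 8 x 4 = 3200
I = 3200 / 100 = $32

$32


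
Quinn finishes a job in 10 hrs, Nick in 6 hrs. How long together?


Quinn's rate: 1/10 of the job per hour
Nick's rate: 1/6 of the job per hour
Combined rate: 1/10 + 1/6 = 4/15 per hour
Time = 1 / (4/15) = 15/4 = 3.75 hours

3.75 hours


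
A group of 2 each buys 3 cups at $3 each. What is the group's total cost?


Cost per person:
3 x $3 = $9
Group total:
2 x $9 = $18

$18


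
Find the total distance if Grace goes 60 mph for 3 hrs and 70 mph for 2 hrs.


Leg 1 distance:
60 x 3 = 180 miles
Leg 2 distance:
70 x 2 = 140 miles
Total distance:
180 + 140 = 320 miles

320 miles


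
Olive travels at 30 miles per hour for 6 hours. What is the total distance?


Use the formula: distance = speed x time
Speed = 30 mph, Time = 6 hours
30 x 6 = 180 miles

180 miles


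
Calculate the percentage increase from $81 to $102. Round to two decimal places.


Find the absolute change:
|102 - 81| = 21
Divide by original and multiply by 100:
21 / 81 x 100 = 25.9259...% ≈ 25.93%

25.93%


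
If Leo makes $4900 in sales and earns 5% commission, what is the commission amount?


Convert rate to decimal:
5% = 0.05
Multiply by sales:
$4900 x 0.05 = $245

$245


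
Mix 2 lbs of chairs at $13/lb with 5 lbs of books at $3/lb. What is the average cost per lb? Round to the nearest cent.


Cost of chairs:
2 x $13 = $26
Cost of books:
5 x $3 = $15
Total cost: $26 + $15 = $41
Total weight: 7 lbs
Average: $41 / 7 = $5.8571... ≈ $5.86/lb

$5.86/lb


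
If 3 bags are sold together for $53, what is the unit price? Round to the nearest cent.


Total cost: $53
Number of items: 3
Unit price: $53 / 3 = $17.6666... ≈ $17.67

$17.67


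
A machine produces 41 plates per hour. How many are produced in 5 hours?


Production rate: 41 plates per hour
Time: 5 hours
Total: 41 x 5 = 205 plates

205 plates


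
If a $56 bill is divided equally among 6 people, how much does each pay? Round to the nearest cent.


Total bill: $56
Number of people: 6
Each pays: $56 / 6 = $9.3333... ≈ $9.33

$9.33


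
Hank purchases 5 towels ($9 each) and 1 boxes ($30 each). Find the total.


Cost of towels:
5 x $9 = $45
Cost of boxes:
1 x $30 = $30
Add both:
$45 + $30 = $75

$75


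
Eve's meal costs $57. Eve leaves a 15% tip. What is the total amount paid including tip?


Calculate the tip:
15% of $57 = $8.55
Add tip to meal cost:
$57 + $8.55 = $65.55

$65.55


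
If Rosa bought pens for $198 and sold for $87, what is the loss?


Selling price = $87
Cost price = $198
Loss = cost price - selling price:
Loss = $198 - $87 = $111

$111


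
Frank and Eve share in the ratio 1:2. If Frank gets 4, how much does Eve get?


Find the multiplier:
4 / 1 = 4
Apply to Eve's share:
2 x 4 = 8

8


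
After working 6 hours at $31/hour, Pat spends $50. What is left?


Calculate earnings:
6 x $31 = $186
Subtract spending:
$186 - $50 = $136

$136


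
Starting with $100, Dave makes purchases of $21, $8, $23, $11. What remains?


Add up expenses:
$21 + $8 + $23 + $11 = $63
Subtract from budget:
$100 - $63 = $37

$37


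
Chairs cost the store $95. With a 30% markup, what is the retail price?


Calculate the markup amount:
30% of $95 = $28.50
Add to cost:
$95 + $28.50 = $123.50

$123.50


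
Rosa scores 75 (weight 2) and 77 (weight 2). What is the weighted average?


Weighted sum:
2 x 75 + 2 x 77 = 304
Total weight:
2 + 2 = 4
Weighted average:
304 / 4 = 76

76


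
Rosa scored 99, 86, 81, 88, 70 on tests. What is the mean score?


Add the scores:
99 + 86 + 81 + 88 + 70 = 424
Divide by the number of tests:
424 / 5 = 84.8

84.8


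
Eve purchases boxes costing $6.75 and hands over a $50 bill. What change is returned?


Start with the amount paid:
$50
Subtract the price:
$50 - $6.75 = $43.25

$43.25


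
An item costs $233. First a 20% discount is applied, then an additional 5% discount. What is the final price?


First discount:
20% of $233 = $46.60
Price after first discount:
$233 - $46.60 = $186.40
Second discount:
5% of $186.40 = $9.32
Final price:
$186.40 - $9.32 = $177.08

$177.08


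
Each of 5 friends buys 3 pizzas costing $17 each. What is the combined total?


Cost per person:
3 x $17 = $51
Group total:
5 x $51 = $255

$255


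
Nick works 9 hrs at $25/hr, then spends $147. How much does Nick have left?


Calculate earnings:
9 x $25 = $225
Subtract spending:
$225 - $147 = $78

$78


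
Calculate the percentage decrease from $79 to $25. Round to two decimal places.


Find the absolute change:
|25 - 79| = 54
Divide by original and multiply by 100:
54 / 79 x 100 = 68.3544...% ≈ 68.35%

68.35%


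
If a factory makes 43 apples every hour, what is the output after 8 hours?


Production rate: 43 apples per hour
Time: 8 hours
Total: 43 x 8 = 344 apples

344 apples


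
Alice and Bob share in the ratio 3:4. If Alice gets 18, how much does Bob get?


Find the multiplier:
18 / 3 = 6
Apply to Bob's share:
4 x 6 = 24

24


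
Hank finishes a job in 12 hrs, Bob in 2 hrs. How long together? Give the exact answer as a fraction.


Hank's rate: 1/12 of the job per hour
Bob's rate: 1/2 of the job per hour
Combined rate: 1/12 + 1/2 = 7/12 per hour
Time = 1 / (7/12) = 12/7 hours (≈ 1.71 hours)

12/7 hours


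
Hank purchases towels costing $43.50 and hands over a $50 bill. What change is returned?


Start with the amount paid:
$50
Subtract the price:
$50 - $43.50 = $6.50

$6.50


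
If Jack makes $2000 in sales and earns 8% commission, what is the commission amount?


Convert rate to decimal:
8% = 0.08
Multiply by sales:
$2000 x 0.08 = $160

$160


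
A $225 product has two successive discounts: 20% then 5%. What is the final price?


First discount:
20% of $225 = $45
Price after first discount:
$225 - $45 = $180
Second discount:
5% of $180 = $9
Final price:
$180 - $9 = $171

$171


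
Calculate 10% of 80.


Convert percentage to decimal:
10% = 0.1
Multiply:
80 x 0.1 = 8

8


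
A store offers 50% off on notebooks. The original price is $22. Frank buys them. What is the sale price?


Calculate the discount amount:
50% of $22 = $11
Subtract from original:
$22 - $11 = $11

$11


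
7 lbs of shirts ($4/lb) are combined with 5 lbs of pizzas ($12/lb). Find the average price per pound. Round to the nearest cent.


Cost of shirts:
7 x $4 = $28
Cost of pizzas:
5 x $12 = $60
Total cost: $28 + $60 = $88
Total weight: 12 lbs
Average: $88 / 12 = $7.3333... ≈ $7.33/lb

$7.33/lb


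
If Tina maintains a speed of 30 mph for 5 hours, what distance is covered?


Use the formula: distance = speed x time
Speed = 30 mph, Time = 5 hours
30 x 5 = 150 miles

150 miles


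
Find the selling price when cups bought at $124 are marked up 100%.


Calculate the markup amount:
100% of $124 = $124
Add to cost:
$124 + $124 = $248

$248


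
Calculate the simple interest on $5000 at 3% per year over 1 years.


Use the formula I = P x R x T / 100
P x R x T = 5000 x 3 x 1 = 15000
I = 15000 / 100 = $150

$150


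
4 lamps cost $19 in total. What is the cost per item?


Total cost: $19
Number of items: 4
Unit price: $19 / 4 = $4.75

$4.75


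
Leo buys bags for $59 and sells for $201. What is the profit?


Selling price = $201
Cost price = $59
Profit = selling price - cost price:
Profit = $201 - $59 = $142

$142


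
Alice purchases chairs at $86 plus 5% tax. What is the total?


Calculate the tax:
5% of $86 = $4.30
Add tax to price:
$86 + $4.30 = $90.30

$90.30


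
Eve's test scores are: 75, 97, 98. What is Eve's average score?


Add the scores:
75 + 97 + 98 = 270
Divide by the number of tests:
270 / 3 = 90

90


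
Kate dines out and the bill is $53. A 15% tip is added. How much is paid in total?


Calculate the tip:
15% of $53 = $7.95
Add tip to meal cost:
$53 + $7.95 = $60.95

$60.95


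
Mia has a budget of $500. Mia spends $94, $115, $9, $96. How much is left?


Add up expenses:
$94 + $115 + $9 + $96 = $314
Subtract from budget:
$500 - $314 = $186

$186


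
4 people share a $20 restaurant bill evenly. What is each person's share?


Total bill: $20
Number of people: 4
Each pays: $20 / 4 = $5

$5


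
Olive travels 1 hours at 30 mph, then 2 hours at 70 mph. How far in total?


Leg 1 distance:
30 x 1 = 30 miles
Leg 2 distance:
70 x 2 = 140 miles
Total distance:
30 + 140 = 170 miles

170 miles


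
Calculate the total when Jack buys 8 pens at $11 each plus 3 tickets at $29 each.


Cost of pens:
8 x $11 = $88
Cost of tickets:
3 x $29 = $87
Add both:
$88 + $87 = $175

$175


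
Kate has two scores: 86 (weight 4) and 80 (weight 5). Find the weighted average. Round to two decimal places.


Weighted sum:
4 x 86 + 5 x 80 = 744
Total weight:
4 + 5 = 9
Weighted average:
744 / 9 = 82.6666... ≈ 82.67

82.67


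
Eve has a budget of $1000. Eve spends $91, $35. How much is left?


Add up expenses:
$91 + $35 = $126
Subtract from budget:
$1000 - $126 = $874

$874


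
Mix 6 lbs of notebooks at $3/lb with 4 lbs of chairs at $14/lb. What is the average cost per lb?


Cost of notebooks:
6 x $3 = $18
Cost of chairs:
4 x $14 = $56
Total cost: $18 + $56 = $74
Total weight: 10 lbs
Average: $74 / 10 = $7.40/lb

$7.40/lb


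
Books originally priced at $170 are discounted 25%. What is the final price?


Calculate the discount amount:
25% of $170 = $42.50
Subtract from original:
$170 - $42.50 = $127.50

$127.50


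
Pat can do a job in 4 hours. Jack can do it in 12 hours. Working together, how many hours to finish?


Pat's rate: 1/4 of the job per hour
Jack's rate: 1/12 of the job per hour
Combined rate: 1/4 + 1/12 = 1/3 per hour
Time = 1 / (1/3) = 3 hours

3 hours


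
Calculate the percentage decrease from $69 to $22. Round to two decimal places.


Find the absolute change:
|22 - 69| = 47
Divide by original and multiply by 100:
47 / 69 x 100 = 68.1159...% ≈ 68.12%

68.12%


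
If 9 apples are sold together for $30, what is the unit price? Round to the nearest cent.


Total cost: $30
Number of items: 9
Unit price: $30 / 9 = $3.3333... ≈ $3.33

$3.33


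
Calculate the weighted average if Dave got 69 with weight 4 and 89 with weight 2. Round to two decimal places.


Weighted sum:
4 x 69 + 2 x 89 = 454
Total weight:
4 + 2 = 6
Weighted average:
454 / 6 = 75.6666... ≈ 75.67

75.67


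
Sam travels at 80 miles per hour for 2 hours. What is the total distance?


Use the formula: distance = speed x time
Speed = 80 mph, Time = 2 hours
80 x 2 = 160 miles

160 miles


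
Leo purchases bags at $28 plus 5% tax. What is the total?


Calculate the tax:
5% of $28 = $1.40
Add tax to price:
$28 + $1.40 = $29.40

$29.40


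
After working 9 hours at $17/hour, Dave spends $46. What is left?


Calculate earnings:
9 x $17 = $153
Subtract spending:
$153 - $46 = $107

$107


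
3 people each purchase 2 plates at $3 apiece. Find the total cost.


Cost per person:
2 x $3 = $6
Group total:
3 x $6 = $18

$18


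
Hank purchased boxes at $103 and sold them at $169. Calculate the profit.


Selling price = $169
Cost price = $103
Profit = selling price - cost price:
Profit = $169 - $103 = $66

$66


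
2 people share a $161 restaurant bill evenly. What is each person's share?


Total bill: $161
Number of people: 2
Each pays: $161 / 2 = $80.50

$80.50


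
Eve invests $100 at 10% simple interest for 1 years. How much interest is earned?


Use the formula I = P x R x T / 100
P x R x T = 100 x 10 x 1 = 1000
I = 1000 / 100 = $10

$10


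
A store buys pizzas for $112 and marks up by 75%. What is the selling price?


Calculate the markup amount:
75% of $112 = $84
Add to cost:
$112 + $84 = $196

$196


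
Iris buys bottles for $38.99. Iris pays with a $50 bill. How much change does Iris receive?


Start with the amount paid:
$50
Subtract the price:
$50 - $38.99 = $11.01

$11.01


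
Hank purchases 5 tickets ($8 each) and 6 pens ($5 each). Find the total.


Cost of tickets:
5 x $8 = $40
Cost of pens:
6 x $5 = $30
Add both:
$40 + $30 = $70

$70


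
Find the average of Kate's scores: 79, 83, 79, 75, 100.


Add the scores:
79 + 83 + 79 + 75 + 100 = 416
Divide by the number of tests:
416 / 5 = 83.2

83.2


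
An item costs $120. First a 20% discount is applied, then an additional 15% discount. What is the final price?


First discount:
20% of $120 = $24
Price after first discount:
$120 - $24 = $96
Second discount:
15% of $96 = $14.40
Final price:
$96 - $14.40 = $81.60

$81.60


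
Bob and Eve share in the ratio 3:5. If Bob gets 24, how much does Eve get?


Find the multiplier:
24 / 3 = 8
Apply to Eve's share:
5 x 8 = 40

40


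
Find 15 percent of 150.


Convert percentage to decimal:
15% = 0.15
Multiply:
150 x 0.15 = 22.5

22.5


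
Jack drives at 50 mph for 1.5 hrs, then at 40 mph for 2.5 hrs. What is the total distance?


Leg 1 distance:
50 x 1.5 = 75 miles
Leg 2 distance:
40 x 2.5 = 100 miles
Total distance:
75 + 100 = 175 miles

175 miles


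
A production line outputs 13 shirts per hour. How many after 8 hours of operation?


Production rate: 13 shirts per hour
Time: 8 hours
Total: 13 x 8 = 104 shirts

104 shirts


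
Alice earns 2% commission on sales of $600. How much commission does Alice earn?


Convert rate to decimal:
2% = 0.02
Multiply by sales:
$600 x 0.02 = $12

$12


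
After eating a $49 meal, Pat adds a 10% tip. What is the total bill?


Calculate the tip:
10% of $49 = $4.90
Add tip to meal cost:
$49 + $4.90 = $53.90

$53.90


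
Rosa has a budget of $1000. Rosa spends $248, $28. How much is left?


Add up expenses:
$248 + $28 = $276
Subtract from budget:
$1000 - $276 = $724

$724


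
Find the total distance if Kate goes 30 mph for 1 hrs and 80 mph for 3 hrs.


Leg 1 distance:
30 x 1 = 30 miles
Leg 2 distance:
80 x 3 = 240 miles
Total distance:
30 + 240 = 270 miles

270 miles


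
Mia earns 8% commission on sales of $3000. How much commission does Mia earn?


Convert rate to decimal:
8% = 0.08
Multiply by sales:
$3000 x 0.08 = $240

$240


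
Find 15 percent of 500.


Convert percentage to decimal:
15% = 0.15
Multiply:
500 x 0.15 = 75

75


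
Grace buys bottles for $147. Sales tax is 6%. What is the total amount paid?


Calculate the tax:
6% of $147 = $8.82
Add tax to price:
$147 + $8.82 = $155.82

$155.82


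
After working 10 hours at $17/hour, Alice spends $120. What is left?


Calculate earnings:
10 x $17 = $170
Subtract spending:
$170 - $120 = $50

$50


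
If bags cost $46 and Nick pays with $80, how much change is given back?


Start with the amount paid:
$80
Subtract the price:
$80 - $46 = $34

$34


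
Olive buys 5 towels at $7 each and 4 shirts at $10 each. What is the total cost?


Cost of towels:
5 x $7 = $35
Cost of shirts:
4 x $10 = $40
Add both:
$35 + $40 = $75

$75


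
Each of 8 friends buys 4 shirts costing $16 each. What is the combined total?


Cost per person:
4 x $16 = $64
Group total:
8 x $64 = $512

$512


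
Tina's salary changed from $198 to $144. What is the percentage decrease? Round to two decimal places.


Find the absolute change:
|144 - 198| = 54
Divide by original and multiply by 100:
54 / 198 x 100 = 27.2727...% ≈ 27.27%

27.27%


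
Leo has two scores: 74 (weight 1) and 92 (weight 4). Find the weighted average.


Weighted sum:
1 x 74 + 4 x 92 = 442
Total weight:
1 + 4 = 5
Weighted average:
442 / 5 = 88.4

88.4


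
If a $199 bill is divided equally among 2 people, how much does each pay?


Total bill: $199
Number of people: 2
Each pays: $199 / 2 = $99.50

$99.50


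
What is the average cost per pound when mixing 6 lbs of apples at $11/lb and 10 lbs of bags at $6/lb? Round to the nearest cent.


Cost of apples:
6 x $11 = $66
Cost of bags:
10 x $6 = $60
Total cost: $66 + $60 = $126
Total weight: 16 lbs
Average: $126 / 16 = $7.875 ≈ $7.88/lb

$7.88/lb


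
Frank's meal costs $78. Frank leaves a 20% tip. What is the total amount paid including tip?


Calculate the tip:
20% of $78 = $15.60
Add tip to meal cost:
$78 + $15.60 = $93.60

$93.60


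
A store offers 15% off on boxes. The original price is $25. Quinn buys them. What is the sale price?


Calculate the discount amount:
15% of $25 = $3.75
Subtract from original:
$25 - $3.75 = $21.25

$21.25


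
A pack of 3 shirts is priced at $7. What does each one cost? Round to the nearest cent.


Total cost: $7
Number of items: 3
Unit price: $7 / 3 = $2.3333... ≈ $2.33

$2.33


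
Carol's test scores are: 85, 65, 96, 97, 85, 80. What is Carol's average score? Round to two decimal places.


Add the scores:
85 + 65 + 96 + 97 + 85 + 80 = 508
Divide by the number of tests:
508 / 6 = 84.6666... ≈ 84.67

84.67


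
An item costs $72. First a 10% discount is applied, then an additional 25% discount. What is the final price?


First discount:
10% of $72 = $7.20
Price after first discount:
$72 - $7.20 = $64.80
Second discount:
25% of $64.80 = $16.20
Final price:
$64.80 - $16.20 = $48.60

$48.60


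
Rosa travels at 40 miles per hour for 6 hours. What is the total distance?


Use the formula: distance = speed x time
Speed = 40 mph, Time = 6 hours
40 x 6 = 240 miles

240 miles


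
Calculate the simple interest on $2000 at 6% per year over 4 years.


Use the formula I = P x R x T / 100
P x R x T = 2000 x 6 x 4 = 48000
I = 48000 / 100 = $480

$480


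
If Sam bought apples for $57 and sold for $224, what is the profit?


Selling price = $224
Cost price = $57
Profit = selling price - cost price:
Profit = $224 - $57 = $167

$167


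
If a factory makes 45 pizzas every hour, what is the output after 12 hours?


Production rate: 45 pizzas per hour
Time: 12 hours
Total: 45 x 12 = 540 pizzas

540 pizzas


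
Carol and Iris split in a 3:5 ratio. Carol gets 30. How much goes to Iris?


Find the multiplier:
30 / 3 = 10
Apply to Iris's share:
5 x 10 = 50

50


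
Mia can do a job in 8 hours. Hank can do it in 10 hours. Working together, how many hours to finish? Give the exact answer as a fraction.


Mia's rate: 1/8 of the job per hour
Hank's rate: 1/10 of the job per hour
Combined rate: 1/8 + 1/10 = 9/40 per hour
Time = 1 / (9/40) = 40/9 hours (≈ 4.44 hours)

40/9 hours


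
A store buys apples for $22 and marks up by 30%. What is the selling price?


Calculate the markup amount:
30% of $22 = $6.60
Add to cost:
$22 + $6.60 = $28.60

$28.60


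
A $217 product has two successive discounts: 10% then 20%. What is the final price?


First discount:
10% of $217 = $21.70
Price after first discount:
$217 - $21.70 = $195.30
Second discount:
20% of $195.30 = $39.06
Final price:
$195.30 - $39.06 = $156.24

$156.24


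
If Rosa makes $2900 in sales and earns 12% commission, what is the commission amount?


Convert rate to decimal:
12% = 0.12
Multiply by sales:
$2900 x 0.12 = $348

$348


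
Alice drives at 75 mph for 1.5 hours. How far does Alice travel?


Use the formula: distance = speed x time
Speed = 75 mph, Time = 1.5 hours
75 x 1.5 = 112.5 miles

112.5 miles


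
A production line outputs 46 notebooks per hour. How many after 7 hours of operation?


Production rate: 46 notebooks per hour
Time: 7 hours
Total: 46 x 7 = 322 notebooks

322 notebooks


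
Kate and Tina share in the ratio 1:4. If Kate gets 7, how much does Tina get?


Find the multiplier:
7 / 1 = 7
Apply to Tina's share:
4 x 7 = 28

28


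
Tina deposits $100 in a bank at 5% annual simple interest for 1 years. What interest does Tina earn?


Use the formula I = P x R x T / 100
P x R x T = 100 x 5 x 1 = 500
I = 500 / 100 = $5

$5


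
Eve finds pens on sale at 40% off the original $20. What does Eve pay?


Calculate the discount amount:
40% of $20 = $8
Subtract from original:
$20 - $8 = $12

$12


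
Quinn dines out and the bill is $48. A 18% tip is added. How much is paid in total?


Calculate the tip:
18% of $48 = $8.64
Add tip to meal cost:
$48 + $8.64 = $56.64

$56.64


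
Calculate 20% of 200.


Convert percentage to decimal:
20% = 0.2
Multiply:
200 x 0.2 = 40

40


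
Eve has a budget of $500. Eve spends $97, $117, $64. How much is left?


Add up expenses:
$97 + $117 + $64 = $278
Subtract from budget:
$500 - $278 = $222

$222


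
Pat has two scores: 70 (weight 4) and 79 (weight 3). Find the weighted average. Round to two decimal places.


Weighted sum:
4 x 70 + 3 x 79 = 517
Total weight:
4 + 3 = 7
Weighted average:
517 / 7 = 73.8571... ≈ 73.86

73.86


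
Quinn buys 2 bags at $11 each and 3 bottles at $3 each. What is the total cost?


Cost of bags:
2 x $11 = $22
Cost of bottles:
3 x $3 = $9
Add both:
$22 + $9 = $31

$31


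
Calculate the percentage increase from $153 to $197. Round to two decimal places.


Find the absolute change:
|197 - 153| = 44
Divide by original and multiply by 100:
44 / 153 x 100 = 28.7581...% ≈ 28.76%

28.76%


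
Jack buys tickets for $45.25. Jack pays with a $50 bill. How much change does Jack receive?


Start with the amount paid:
$50
Subtract the price:
$50 - $45.25 = $4.75

$4.75


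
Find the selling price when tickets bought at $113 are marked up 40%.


Calculate the markup amount:
40% of $113 = $45.20
Add to cost:
$113 + $45.20 = $158.20

$158.20


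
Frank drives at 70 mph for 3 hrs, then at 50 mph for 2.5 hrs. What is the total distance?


Leg 1 distance:
70 x 3 = 210 miles
Leg 2 distance:
50 x 2.5 = 125 miles
Total distance:
210 + 125 = 335 miles

335 miles


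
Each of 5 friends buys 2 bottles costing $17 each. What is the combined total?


Cost per person:
2 x $17 = $34
Group total:
5 x $34 = $170

$170


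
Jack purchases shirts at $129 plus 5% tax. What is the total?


Calculate the tax:
5% of $129 = $6.45
Add tax to price:
$129 + $6.45 = $135.45

$135.45


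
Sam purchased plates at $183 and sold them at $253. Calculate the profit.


Selling price = $253
Cost price = $183
Profit = selling price - cost price:
Profit = $253 - $183 = $70

$70


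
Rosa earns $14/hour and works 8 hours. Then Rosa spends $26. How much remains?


Calculate earnings:
8 x $14 = $112
Subtract spending:
$112 - $26 = $86

$86


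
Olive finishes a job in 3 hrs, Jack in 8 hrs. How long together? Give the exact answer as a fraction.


Olive's rate: 1/3 of the job per hour
Jack's rate: 1/8 of the job per hour
Combined rate: 1/3 + 1/8 = 11/24 per hour
Time = 1 / (11/24) = 24/11 hours (≈ 2.18 hours)

24/11 hours


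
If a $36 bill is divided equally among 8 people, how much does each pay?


Total bill: $36
Number of people: 8
Each pays: $36 / 8 = $4.50

$4.50


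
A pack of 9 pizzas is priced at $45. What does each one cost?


Total cost: $45
Number of items: 9
Unit price: $45 / 9 = $5

$5


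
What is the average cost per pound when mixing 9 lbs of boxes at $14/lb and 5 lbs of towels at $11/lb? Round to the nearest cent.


Cost of boxes:
9 x $14 = $126
Cost of towels:
5 x $11 = $55
Total cost: $126 + $55 = $181
Total weight: 14 lbs
Average: $181 / 14 = $12.9285... ≈ $12.93/lb

$12.93/lb


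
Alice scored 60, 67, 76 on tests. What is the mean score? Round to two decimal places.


Add the scores:
60 + 67 + 76 = 203
Divide by the number of tests:
203 / 3 = 67.6666... ≈ 67.67

67.67


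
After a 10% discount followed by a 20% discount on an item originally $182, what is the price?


First discount:
10% of $182 = $18.20
Price after first discount:
$182 - $18.20 = $163.80
Second discount:
20% of $163.80 = $32.76
Final price:
$163.80 - $32.76 = $131.04

$131.04


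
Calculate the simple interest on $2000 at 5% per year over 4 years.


Use the formula I = P x R x T / 100
P x R x T = 2000 x 5 x 4 = 40000
I = 40000 / 100 = $400

$400


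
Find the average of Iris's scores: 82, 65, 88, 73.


Add the scores:
82 + 65 + 88 + 73 = 308
Divide by the number of tests:
308 / 4 = 77

77


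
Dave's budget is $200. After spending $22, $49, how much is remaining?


Add up expenses:
$22 + $49 = $71
Subtract from budget:
$200 - $71 = $129

$129


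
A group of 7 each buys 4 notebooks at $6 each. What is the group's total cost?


Cost per person:
4 x $6 = $24
Group total:
7 x $24 = $168

$168


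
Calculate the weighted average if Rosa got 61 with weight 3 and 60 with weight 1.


Weighted sum:
3 x 61 + 1 x 60 = 243
Total weight:
3 + 1 = 4
Weighted average:
243 / 4 = 60.75

60.75


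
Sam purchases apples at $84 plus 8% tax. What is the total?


Calculate the tax:
8% of $84 = $6.72
Add tax to price:
$84 + $6.72 = $90.72

$90.72


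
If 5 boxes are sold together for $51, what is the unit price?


Total cost: $51
Number of items: 5
Unit price: $51 / 5 = $10.20

$10.20


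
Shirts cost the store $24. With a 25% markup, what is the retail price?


Calculate the markup amount:
25% of $24 = $6
Add to cost:
$24 + $6 = $30

$30


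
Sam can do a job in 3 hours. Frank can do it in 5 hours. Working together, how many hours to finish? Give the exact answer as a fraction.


Sam's rate: 1/3 of the job per hour
Frank's rate: 1/5 of the job per hour
Combined rate: 1/3 + 1/5 = 8/15 per hour
Time = 1 / (8/15) = 15/8 hours (≈ 1.88 hours)

15/8 hours


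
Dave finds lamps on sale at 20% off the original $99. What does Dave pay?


Calculate the discount amount:
20% of $99 = $19.80
Subtract from original:
$99 - $19.80 = $79.20

$79.20


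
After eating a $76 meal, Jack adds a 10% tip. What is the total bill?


Calculate the tip:
10% of $76 = $7.60
Add tip to meal cost:
$76 + $7.60 = $83.60

$83.60


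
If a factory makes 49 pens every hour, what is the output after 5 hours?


Production rate: 49 pens per hour
Time: 5 hours
Total: 49 x 5 = 245 pens

245 pens


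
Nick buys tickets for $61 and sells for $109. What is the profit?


Selling price = $109
Cost price = $61
Profit = selling price - cost price:
Profit = $109 - $61 = $48

$48


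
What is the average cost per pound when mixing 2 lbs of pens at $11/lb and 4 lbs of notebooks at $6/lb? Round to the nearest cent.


Cost of pens:
2 x $11 = $22
Cost of notebooks:
4 x $6 = $24
Total cost: $22 + $24 = $46
Total weight: 6 lbs
Average: $46 / 6 = $7.6666... ≈ $7.67/lb

$7.67/lb


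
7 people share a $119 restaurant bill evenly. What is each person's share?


Total bill: $119
Number of people: 7
Each pays: $119 / 7 = $17

$17


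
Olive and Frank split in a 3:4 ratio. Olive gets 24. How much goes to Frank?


Find the multiplier:
24 / 3 = 8
Apply to Frank's share:
4 x 8 = 32

32


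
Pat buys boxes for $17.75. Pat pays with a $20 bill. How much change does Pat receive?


Start with the amount paid:
$20
Subtract the price:
$20 - $17.75 = $2.25

$2.25


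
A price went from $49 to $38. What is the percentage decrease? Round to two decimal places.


Find the absolute change:
|38 - 49| = 11
Divide by original and multiply by 100:
11 / 49 x 100 = 22.4489...% ≈ 22.45%

22.45%


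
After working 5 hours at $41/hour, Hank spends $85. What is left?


Calculate earnings:
5 x $41 = $205
Subtract spending:
$205 - $85 = $120

$120


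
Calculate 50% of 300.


Convert percentage to decimal:
50% = 0.5
Multiply:
300 x 0.5 = 150

150


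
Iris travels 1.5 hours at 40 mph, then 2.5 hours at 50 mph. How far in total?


Leg 1 distance:
40 x 1.5 = 60 miles
Leg 2 distance:
50 x 2.5 = 125 miles
Total distance:
60 + 125 = 185 miles

185 miles


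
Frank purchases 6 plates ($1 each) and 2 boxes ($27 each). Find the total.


Cost of plates:
6 x $1 = $6
Cost of boxes:
2 x $27 = $54
Add both:
$6 + $54 = $60

$60


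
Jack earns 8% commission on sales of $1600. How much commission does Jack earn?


Convert rate to decimal:
8% = 0.08
Multiply by sales:
$1600 x 0.08 = $128

$128


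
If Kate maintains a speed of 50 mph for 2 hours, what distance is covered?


Use the formula: distance = speed x time
Speed = 50 mph, Time = 2 hours
50 x 2 = 100 miles

100 miles


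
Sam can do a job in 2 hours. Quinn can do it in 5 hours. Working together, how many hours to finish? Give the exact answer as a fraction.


Sam's rate: 1/2 of the job per hour
Quinn's rate: 1/5 of the job per hour
Combined rate: 1/2 + 1/5 = 7/10 per hour
Time = 1 / (7/10) = 10/7 hours (≈ 1.43 hours)

10/7 hours


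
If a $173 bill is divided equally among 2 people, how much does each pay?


Total bill: $173
Number of people: 2
Each pays: $173 / 2 = $86.50

$86.50


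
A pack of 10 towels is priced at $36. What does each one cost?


Total cost: $36
Number of items: 10
Unit price: $36 / 10 = $3.60

$3.60


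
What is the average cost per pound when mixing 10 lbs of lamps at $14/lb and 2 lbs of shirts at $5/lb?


Cost of lamps:
10 x $14 = $140
Cost of shirts:
2 x $5 = $10
Total cost: $140 + $10 = $150
Total weight: 12 lbs
Average: $150 / 12 = $12.50/lb

$12.50/lb


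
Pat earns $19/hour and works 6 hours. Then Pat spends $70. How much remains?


Calculate earnings:
6 x $19 = $114
Subtract spending:
$114 - $70 = $44

$44


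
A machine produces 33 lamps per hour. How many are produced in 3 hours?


Production rate: 33 lamps per hour
Time: 3 hours
Total: 33 x 3 = 99 lamps

99 lamps


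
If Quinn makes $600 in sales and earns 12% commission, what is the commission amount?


Convert rate to decimal:
12% = 0.12
Multiply by sales:
$600 x 0.12 = $72

$72


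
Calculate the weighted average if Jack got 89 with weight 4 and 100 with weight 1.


Weighted sum:
4 x 89 + 1 x 100 = 456
Total weight:
4 + 1 = 5
Weighted average:
456 / 5 = 91.2

91.2


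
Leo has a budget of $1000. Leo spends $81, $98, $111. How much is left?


Add up expenses:
$81 + $98 + $111 = $290
Subtract from budget:
$1000 - $290 = $710

$710


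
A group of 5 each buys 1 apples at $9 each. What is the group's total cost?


Cost per person:
1 x $9 = $9
Group total:
5 x $9 = $45

$45


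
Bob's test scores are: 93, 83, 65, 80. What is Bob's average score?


Add the scores:
93 + 83 + 65 + 80 = 321
Divide by the number of tests:
321 / 4 = 80.25

80.25


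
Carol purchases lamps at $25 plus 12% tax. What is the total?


Calculate the tax:
12% of $25 = $3
Add tax to price:
$25 + $3 = $28

$28


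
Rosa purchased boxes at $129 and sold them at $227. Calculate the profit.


Selling price = $227
Cost price = $129
Profit = selling price - cost price:
Profit = $227 - $129 = $98

$98


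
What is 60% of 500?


Convert percentage to decimal:
60% = 0.6
Multiply:
500 x 0.6 = 300

300


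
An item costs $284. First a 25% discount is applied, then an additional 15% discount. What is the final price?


First discount:
25% of $284 = $71
Price after first discount:
$284 - $71 = $213
Second discount:
15% of $213 = $31.95
Final price:
$213 - $31.95 = $181.05

$181.05


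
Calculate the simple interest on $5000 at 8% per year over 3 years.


Use the formula I = P x R x T / 100
P x R x T = 5000 x 8 x 3 = 120000
I = 120000 / 100 = $1200

$1200


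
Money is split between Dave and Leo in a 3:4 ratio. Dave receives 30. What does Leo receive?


Find the multiplier:
30 / 3 = 10
Apply to Leo's share:
4 x 10 = 40

40


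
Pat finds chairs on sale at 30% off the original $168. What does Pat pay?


Calculate the discount amount:
30% of $168 = $50.40
Subtract from original:
$168 - $50.40 = $117.60

$117.60


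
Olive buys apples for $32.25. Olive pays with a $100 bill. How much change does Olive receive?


Start with the amount paid:
$100
Subtract the price:
$100 - $32.25 = $67.75

$67.75


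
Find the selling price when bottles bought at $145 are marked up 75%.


Calculate the markup amount:
75% of $145 = $108.75
Add to cost:
$145 + $108.75 = $253.75

$253.75


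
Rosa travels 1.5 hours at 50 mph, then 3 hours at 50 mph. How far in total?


Leg 1 distance:
50 x 1.5 = 75 miles
Leg 2 distance:
50 x 3 = 150 miles
Total distance:
75 + 150 = 225 miles

225 miles


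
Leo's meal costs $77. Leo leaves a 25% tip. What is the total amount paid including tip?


Calculate the tip:
25% of $77 = $19.25
Add tip to meal cost:
$77 + $19.25 = $96.25

$96.25


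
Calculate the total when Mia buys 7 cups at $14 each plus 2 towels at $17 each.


Cost of cups:
7 x $14 = $98
Cost of towels:
2 x $17 = $34
Add both:
$98 + $34 = $132

$132


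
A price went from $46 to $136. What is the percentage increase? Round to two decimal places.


Find the absolute change:
|136 - 46| = 90
Divide by original and multiply by 100:
90 / 46 x 100 = 195.6521...% ≈ 195.65%

195.65%


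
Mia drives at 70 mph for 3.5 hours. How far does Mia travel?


Use the formula: distance = speed x time
Speed = 70 mph, Time = 3.5 hours
70 x 3.5 = 245 miles

245 miles


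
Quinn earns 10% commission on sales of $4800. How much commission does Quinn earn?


Convert rate to decimal:
10% = 0.1
Multiply by sales:
$4800 x 0.1 = $480

$480


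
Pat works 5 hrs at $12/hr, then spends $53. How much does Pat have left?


Calculate earnings:
5 x $12 = $60
Subtract spending:
$60 - $53 = $7

$7


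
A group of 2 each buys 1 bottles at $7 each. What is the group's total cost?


Cost per person:
1 x $7 = $7
Group total:
2 x $7 = $14

$14


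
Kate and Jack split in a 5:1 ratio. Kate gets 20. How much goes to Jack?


Find the multiplier:
20 / 5 = 4
Apply to Jack's share:
1 x 4 = 4

4


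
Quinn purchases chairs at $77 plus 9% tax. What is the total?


Calculate the tax:
9% of $77 = $6.93
Add tax to price:
$77 + $6.93 = $83.93

$83.93


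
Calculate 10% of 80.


Convert percentage to decimal:
10% = 0.1
Multiply:
80 x 0.1 = 8

8


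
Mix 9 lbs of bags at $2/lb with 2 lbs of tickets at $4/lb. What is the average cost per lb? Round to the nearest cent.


Cost of bags:
9 x $2 = $18
Cost of tickets:
2 x $4 = $8
Total cost: $18 + $8 = $26
Total weight: 11 lbs
Average: $26 / 11 = $2.3636... ≈ $2.36/lb

$2.36/lb


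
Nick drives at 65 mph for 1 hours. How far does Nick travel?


Use the formula: distance = speed x time
Speed = 65 mph, Time = 1 hours
65 x 1 = 65 miles

65 miles


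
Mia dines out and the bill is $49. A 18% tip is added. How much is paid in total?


Calculate the tip:
18% of $49 = $8.82
Add tip to meal cost:
$49 + $8.82 = $57.82

$57.82


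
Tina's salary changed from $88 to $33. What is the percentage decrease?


Find the absolute change:
|33 - 88| = 55
Divide by original and multiply by 100:
55 / 88 x 100 = 62.5%

62.5%


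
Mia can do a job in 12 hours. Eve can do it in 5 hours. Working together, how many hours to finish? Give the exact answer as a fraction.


Mia's rate: 1/12 of the job per hour
Eve's rate: 1/5 of the job per hour
Combined rate: 1/12 + 1/5 = 17/60 per hour
Time = 1 / (17/60) = 60/17 hours (≈ 3.53 hours)

60/17 hours


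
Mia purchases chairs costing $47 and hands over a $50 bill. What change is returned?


Start with the amount paid:
$50
Subtract the price:
$50 - $47 = $3

$3
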